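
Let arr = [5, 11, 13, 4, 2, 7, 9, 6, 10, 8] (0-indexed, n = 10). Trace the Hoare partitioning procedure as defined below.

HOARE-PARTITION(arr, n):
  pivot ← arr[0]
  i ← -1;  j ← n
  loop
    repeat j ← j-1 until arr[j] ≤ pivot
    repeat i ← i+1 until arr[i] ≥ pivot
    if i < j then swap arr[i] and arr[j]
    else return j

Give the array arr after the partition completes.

[2, 4, 13, 11, 5, 7, 9, 6, 10, 8]

pivot=5
j stops at 4 (2), i stops at 0 (5); swap ⇒ [2, 11, 13, 4, 5, 7, 9, 6, 10, 8]
j stops at 3 (4), i stops at 1 (11); swap ⇒ [2, 4, 13, 11, 5, 7, 9, 6, 10, 8]
j stops at 1, i stops at 2; i≥j ⇒ return 1. arr=[2, 4, 13, 11, 5, 7, 9, 6, 10, 8]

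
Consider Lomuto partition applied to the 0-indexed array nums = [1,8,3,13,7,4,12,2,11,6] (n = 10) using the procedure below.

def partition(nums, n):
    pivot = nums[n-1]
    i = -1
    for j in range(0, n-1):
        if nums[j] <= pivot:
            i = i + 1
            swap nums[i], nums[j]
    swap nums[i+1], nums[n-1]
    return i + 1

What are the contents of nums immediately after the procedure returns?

pivot=6, i=-1
j=0: 1≤6, i=0, swap(0,0) ⇒ [1,8,3,13,7,4,12,2,11,6]
j=1: 8>6, skip
j=2: 3≤6, i=1, swap(1,2) ⇒ [1,3,8,13,7,4,12,2,11,6]
j=3: 13>6, skip
j=4: 7>6, skip
j=5: 4≤6, i=2, swap(2,5) ⇒ [1,3,4,13,7,8,12,2,11,6]
j=6: 12>6, skip
j=7: 2≤6, i=3, swap(3,7) ⇒ [1,3,4,2,7,8,12,13,11,6]
j=8: 11>6, skip
swap(4,9) ⇒ [1,3,4,2,6,8,12,13,11,7]; return 4

[1,3,4,2,6,8,12,13,11,7]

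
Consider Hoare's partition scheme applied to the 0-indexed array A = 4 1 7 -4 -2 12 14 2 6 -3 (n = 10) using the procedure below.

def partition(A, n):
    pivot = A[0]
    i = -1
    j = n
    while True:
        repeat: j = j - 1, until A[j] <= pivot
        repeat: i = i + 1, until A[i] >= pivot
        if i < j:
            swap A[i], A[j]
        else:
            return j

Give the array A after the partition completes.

pivot=4
j stops at 9 (-3), i stops at 0 (4); swap ⇒ -3 1 7 -4 -2 12 14 2 6 4
j stops at 7 (2), i stops at 2 (7); swap ⇒ -3 1 2 -4 -2 12 14 7 6 4
j stops at 4, i stops at 5; i≥j ⇒ return 4. A=-3 1 2 -4 -2 12 14 7 6 4

-3 1 2 -4 -2 12 14 7 6 4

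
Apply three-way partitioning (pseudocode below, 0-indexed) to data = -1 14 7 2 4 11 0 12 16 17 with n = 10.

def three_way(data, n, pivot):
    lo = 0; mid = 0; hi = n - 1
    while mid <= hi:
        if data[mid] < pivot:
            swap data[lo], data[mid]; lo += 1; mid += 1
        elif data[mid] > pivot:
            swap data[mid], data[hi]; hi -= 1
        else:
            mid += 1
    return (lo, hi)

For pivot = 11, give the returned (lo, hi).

pivot = 11; lo=0, mid=0, hi=9
data[mid]=-1<11: swap data[0],data[0]; lo=1,mid=1 → -1 14 7 2 4 11 0 12 16 17
data[mid]=14>11: swap data[1],data[9]; hi=8 → -1 17 7 2 4 11 0 12 16 14
data[mid]=17>11: swap data[1],data[8]; hi=7 → -1 16 7 2 4 11 0 12 17 14
data[mid]=16>11: swap data[1],data[7]; hi=6 → -1 12 7 2 4 11 0 16 17 14
data[mid]=12>11: swap data[1],data[6]; hi=5 → -1 0 7 2 4 11 12 16 17 14
data[mid]=0<11: swap data[1],data[1]; lo=2,mid=2 → -1 0 7 2 4 11 12 16 17 14
data[mid]=7<11: swap data[2],data[2]; lo=3,mid=3 → -1 0 7 2 4 11 12 16 17 14
data[mid]=2<11: swap data[3],data[3]; lo=4,mid=4 → -1 0 7 2 4 11 12 16 17 14
data[mid]=4<11: swap data[4],data[4]; lo=5,mid=5 → -1 0 7 2 4 11 12 16 17 14
data[mid]=11=11: mid=6
end: lo=5, hi=5; data = -1 0 7 2 4 11 12 16 17 14

(5, 5)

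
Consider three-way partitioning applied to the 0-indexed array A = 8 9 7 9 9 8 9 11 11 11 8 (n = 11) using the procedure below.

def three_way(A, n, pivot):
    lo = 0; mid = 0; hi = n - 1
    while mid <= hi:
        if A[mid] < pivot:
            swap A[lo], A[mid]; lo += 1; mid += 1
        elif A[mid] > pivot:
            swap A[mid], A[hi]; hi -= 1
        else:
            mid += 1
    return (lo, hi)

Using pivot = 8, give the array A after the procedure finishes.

7 8 8 8 9 9 11 11 11 9 9

pivot = 8; lo=0, mid=0, hi=10
A[mid]=8=8: mid=1
A[mid]=9>8: swap A[1],A[10]; hi=9 → 8 8 7 9 9 8 9 11 11 11 9
A[mid]=8=8: mid=2
A[mid]=7<8: swap A[0],A[2]; lo=1,mid=3 → 7 8 8 9 9 8 9 11 11 11 9
A[mid]=9>8: swap A[3],A[9]; hi=8 → 7 8 8 11 9 8 9 11 11 9 9
A[mid]=11>8: swap A[3],A[8]; hi=7 → 7 8 8 11 9 8 9 11 11 9 9
A[mid]=11>8: swap A[3],A[7]; hi=6 → 7 8 8 11 9 8 9 11 11 9 9
A[mid]=11>8: swap A[3],A[6]; hi=5 → 7 8 8 9 9 8 11 11 11 9 9
A[mid]=9>8: swap A[3],A[5]; hi=4 → 7 8 8 8 9 9 11 11 11 9 9
A[mid]=8=8: mid=4
A[mid]=9>8: swap A[4],A[4]; hi=3 → 7 8 8 8 9 9 11 11 11 9 9
end: lo=1, hi=3; A = 7 8 8 8 9 9 11 11 11 9 9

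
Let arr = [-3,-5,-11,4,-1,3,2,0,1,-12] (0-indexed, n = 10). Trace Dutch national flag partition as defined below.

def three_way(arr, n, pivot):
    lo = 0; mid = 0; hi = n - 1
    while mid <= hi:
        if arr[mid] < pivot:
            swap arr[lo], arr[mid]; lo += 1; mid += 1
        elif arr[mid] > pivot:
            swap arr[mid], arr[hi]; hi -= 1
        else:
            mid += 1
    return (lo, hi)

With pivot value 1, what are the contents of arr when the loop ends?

lo=0 mid=0 hi=9
-3<1: swap(0,0), lo=1 mid=1 ⇒ [-3,-5,-11,4,-1,3,2,0,1,-12]
-5<1: swap(1,1), lo=2 mid=2 ⇒ [-3,-5,-11,4,-1,3,2,0,1,-12]
-11<1: swap(2,2), lo=3 mid=3 ⇒ [-3,-5,-11,4,-1,3,2,0,1,-12]
4>1: swap(3,9), hi=8 ⇒ [-3,-5,-11,-12,-1,3,2,0,1,4]
-12<1: swap(3,3), lo=4 mid=4 ⇒ [-3,-5,-11,-12,-1,3,2,0,1,4]
-1<1: swap(4,4), lo=5 mid=5 ⇒ [-3,-5,-11,-12,-1,3,2,0,1,4]
3>1: swap(5,8), hi=7 ⇒ [-3,-5,-11,-12,-1,1,2,0,3,4]
1=1: mid=6
2>1: swap(6,7), hi=6 ⇒ [-3,-5,-11,-12,-1,1,0,2,3,4]
0<1: swap(5,6), lo=6 mid=7 ⇒ [-3,-5,-11,-12,-1,0,1,2,3,4]
done. lo=6 hi=6; arr=[-3,-5,-11,-12,-1,0,1,2,3,4]

[-3,-5,-11,-12,-1,0,1,2,3,4]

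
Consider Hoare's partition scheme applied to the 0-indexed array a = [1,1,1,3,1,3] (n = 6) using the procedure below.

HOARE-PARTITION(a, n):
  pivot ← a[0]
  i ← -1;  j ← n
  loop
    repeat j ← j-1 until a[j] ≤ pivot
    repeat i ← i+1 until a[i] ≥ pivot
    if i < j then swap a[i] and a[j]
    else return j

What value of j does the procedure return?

1

pivot = a[0] = 1; i = -1, j = 6
j→4 (a[4]=1≤1), i→0 (a[0]=1≥1); i<j, swap → [1,1,1,3,1,3]
j→2 (a[2]=1≤1), i→1 (a[1]=1≥1); i<j, swap → [1,1,1,3,1,3]
j→1, i→2; i≥j, return j=1. a = [1,1,1,3,1,3]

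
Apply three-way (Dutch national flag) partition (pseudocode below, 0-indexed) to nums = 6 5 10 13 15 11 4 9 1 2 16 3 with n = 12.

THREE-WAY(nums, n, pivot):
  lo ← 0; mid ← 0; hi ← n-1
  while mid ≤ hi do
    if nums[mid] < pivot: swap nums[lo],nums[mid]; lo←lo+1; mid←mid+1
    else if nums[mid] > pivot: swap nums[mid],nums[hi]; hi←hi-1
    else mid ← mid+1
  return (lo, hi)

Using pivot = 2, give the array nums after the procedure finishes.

pivot = 2; lo=0, mid=0, hi=11
nums[mid]=6>2: swap nums[0],nums[11]; hi=10 → 3 5 10 13 15 11 4 9 1 2 16 6
nums[mid]=3>2: swap nums[0],nums[10]; hi=9 → 16 5 10 13 15 11 4 9 1 2 3 6
nums[mid]=16>2: swap nums[0],nums[9]; hi=8 → 2 5 10 13 15 11 4 9 1 16 3 6
nums[mid]=2=2: mid=1
nums[mid]=5>2: swap nums[1],nums[8]; hi=7 → 2 1 10 13 15 11 4 9 5 16 3 6
nums[mid]=1<2: swap nums[0],nums[1]; lo=1,mid=2 → 1 2 10 13 15 11 4 9 5 16 3 6
nums[mid]=10>2: swap nums[2],nums[7]; hi=6 → 1 2 9 13 15 11 4 10 5 16 3 6
nums[mid]=9>2: swap nums[2],nums[6]; hi=5 → 1 2 4 13 15 11 9 10 5 16 3 6
nums[mid]=4>2: swap nums[2],nums[5]; hi=4 → 1 2 11 13 15 4 9 10 5 16 3 6
nums[mid]=11>2: swap nums[2],nums[4]; hi=3 → 1 2 15 13 11 4 9 10 5 16 3 6
nums[mid]=15>2: swap nums[2],nums[3]; hi=2 → 1 2 13 15 11 4 9 10 5 16 3 6
nums[mid]=13>2: swap nums[2],nums[2]; hi=1 → 1 2 13 15 11 4 9 10 5 16 3 6
end: lo=1, hi=1; nums = 1 2 13 15 11 4 9 10 5 16 3 6

1 2 13 15 11 4 9 10 5 16 3 6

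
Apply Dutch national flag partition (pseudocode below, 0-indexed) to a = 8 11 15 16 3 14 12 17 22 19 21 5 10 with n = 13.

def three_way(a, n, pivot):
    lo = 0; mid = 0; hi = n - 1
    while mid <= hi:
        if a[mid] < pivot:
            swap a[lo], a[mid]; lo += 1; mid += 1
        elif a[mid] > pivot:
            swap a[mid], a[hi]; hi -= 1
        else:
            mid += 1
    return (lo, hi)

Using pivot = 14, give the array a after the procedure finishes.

pivot = 14; lo=0, mid=0, hi=12
a[mid]=8<14: swap a[0],a[0]; lo=1,mid=1 → 8 11 15 16 3 14 12 17 22 19 21 5 10
a[mid]=11<14: swap a[1],a[1]; lo=2,mid=2 → 8 11 15 16 3 14 12 17 22 19 21 5 10
a[mid]=15>14: swap a[2],a[12]; hi=11 → 8 11 10 16 3 14 12 17 22 19 21 5 15
a[mid]=10<14: swap a[2],a[2]; lo=3,mid=3 → 8 11 10 16 3 14 12 17 22 19 21 5 15
a[mid]=16>14: swap a[3],a[11]; hi=10 → 8 11 10 5 3 14 12 17 22 19 21 16 15
a[mid]=5<14: swap a[3],a[3]; lo=4,mid=4 → 8 11 10 5 3 14 12 17 22 19 21 16 15
a[mid]=3<14: swap a[4],a[4]; lo=5,mid=5 → 8 11 10 5 3 14 12 17 22 19 21 16 15
a[mid]=14=14: mid=6
a[mid]=12<14: swap a[5],a[6]; lo=6,mid=7 → 8 11 10 5 3 12 14 17 22 19 21 16 15
a[mid]=17>14: swap a[7],a[10]; hi=9 → 8 11 10 5 3 12 14 21 22 19 17 16 15
a[mid]=21>14: swap a[7],a[9]; hi=8 → 8 11 10 5 3 12 14 19 22 21 17 16 15
a[mid]=19>14: swap a[7],a[8]; hi=7 → 8 11 10 5 3 12 14 22 19 21 17 16 15
a[mid]=22>14: swap a[7],a[7]; hi=6 → 8 11 10 5 3 12 14 22 19 21 17 16 15
end: lo=6, hi=6; a = 8 11 10 5 3 12 14 22 19 21 17 16 15

8 11 10 5 3 12 14 22 19 21 17 16 15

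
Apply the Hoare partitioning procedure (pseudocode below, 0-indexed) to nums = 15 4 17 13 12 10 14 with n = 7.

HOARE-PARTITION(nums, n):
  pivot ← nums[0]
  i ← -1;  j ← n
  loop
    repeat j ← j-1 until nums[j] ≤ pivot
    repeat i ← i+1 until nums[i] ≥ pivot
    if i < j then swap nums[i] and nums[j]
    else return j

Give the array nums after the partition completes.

pivot=15
j stops at 6 (14), i stops at 0 (15); swap ⇒ 14 4 17 13 12 10 15
j stops at 5 (10), i stops at 2 (17); swap ⇒ 14 4 10 13 12 17 15
j stops at 4, i stops at 5; i≥j ⇒ return 4. nums=14 4 10 13 12 17 15

14 4 10 13 12 17 15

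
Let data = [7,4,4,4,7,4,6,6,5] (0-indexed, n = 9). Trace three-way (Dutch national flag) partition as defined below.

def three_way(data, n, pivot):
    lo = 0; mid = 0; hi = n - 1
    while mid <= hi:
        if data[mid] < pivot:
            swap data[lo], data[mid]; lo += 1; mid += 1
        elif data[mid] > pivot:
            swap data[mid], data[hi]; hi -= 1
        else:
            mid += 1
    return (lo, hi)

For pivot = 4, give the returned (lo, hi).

lo=0 mid=0 hi=8
7>4: swap(0,8), hi=7 ⇒ [5,4,4,4,7,4,6,6,7]
5>4: swap(0,7), hi=6 ⇒ [6,4,4,4,7,4,6,5,7]
6>4: swap(0,6), hi=5 ⇒ [6,4,4,4,7,4,6,5,7]
6>4: swap(0,5), hi=4 ⇒ [4,4,4,4,7,6,6,5,7]
4=4: mid=1
4=4: mid=2
4=4: mid=3
4=4: mid=4
7>4: swap(4,4), hi=3 ⇒ [4,4,4,4,7,6,6,5,7]
done. lo=0 hi=3; data=[4,4,4,4,7,6,6,5,7]

(0, 3)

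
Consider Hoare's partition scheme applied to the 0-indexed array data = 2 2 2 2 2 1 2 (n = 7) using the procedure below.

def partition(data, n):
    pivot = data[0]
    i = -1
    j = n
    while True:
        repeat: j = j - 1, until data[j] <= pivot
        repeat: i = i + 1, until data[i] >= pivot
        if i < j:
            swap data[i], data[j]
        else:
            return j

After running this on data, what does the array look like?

2 1 2 2 2 2 2

pivot = data[0] = 2; i = -1, j = 7
j→6 (data[6]=2≤2), i→0 (data[0]=2≥2); i<j, swap → 2 2 2 2 2 1 2
j→5 (data[5]=1≤2), i→1 (data[1]=2≥2); i<j, swap → 2 1 2 2 2 2 2
j→4 (data[4]=2≤2), i→2 (data[2]=2≥2); i<j, swap → 2 1 2 2 2 2 2
j→3, i→3; i≥j, return j=3. data = 2 1 2 2 2 2 2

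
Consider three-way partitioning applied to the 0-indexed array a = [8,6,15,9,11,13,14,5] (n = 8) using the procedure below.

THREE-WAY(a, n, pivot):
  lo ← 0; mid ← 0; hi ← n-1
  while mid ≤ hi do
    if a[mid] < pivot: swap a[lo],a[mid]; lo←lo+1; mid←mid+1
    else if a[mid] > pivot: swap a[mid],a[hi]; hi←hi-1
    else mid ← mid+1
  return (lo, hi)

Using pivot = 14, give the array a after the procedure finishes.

[8,6,5,9,11,13,14,15]

lo=0 mid=0 hi=7
8<14: swap(0,0), lo=1 mid=1 ⇒ [8,6,15,9,11,13,14,5]
6<14: swap(1,1), lo=2 mid=2 ⇒ [8,6,15,9,11,13,14,5]
15>14: swap(2,7), hi=6 ⇒ [8,6,5,9,11,13,14,15]
5<14: swap(2,2), lo=3 mid=3 ⇒ [8,6,5,9,11,13,14,15]
9<14: swap(3,3), lo=4 mid=4 ⇒ [8,6,5,9,11,13,14,15]
11<14: swap(4,4), lo=5 mid=5 ⇒ [8,6,5,9,11,13,14,15]
13<14: swap(5,5), lo=6 mid=6 ⇒ [8,6,5,9,11,13,14,15]
14=14: mid=7
done. lo=6 hi=6; a=[8,6,5,9,11,13,14,15]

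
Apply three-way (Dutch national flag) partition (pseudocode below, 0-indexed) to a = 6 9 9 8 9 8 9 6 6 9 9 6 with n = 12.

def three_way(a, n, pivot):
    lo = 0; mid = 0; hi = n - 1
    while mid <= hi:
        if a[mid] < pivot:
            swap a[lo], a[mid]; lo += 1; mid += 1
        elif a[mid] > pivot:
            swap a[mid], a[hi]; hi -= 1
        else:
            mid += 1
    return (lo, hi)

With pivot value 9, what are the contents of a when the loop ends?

pivot = 9; lo=0, mid=0, hi=11
a[mid]=6<9: swap a[0],a[0]; lo=1,mid=1 → 6 9 9 8 9 8 9 6 6 9 9 6
a[mid]=9=9: mid=2
a[mid]=9=9: mid=3
a[mid]=8<9: swap a[1],a[3]; lo=2,mid=4 → 6 8 9 9 9 8 9 6 6 9 9 6
a[mid]=9=9: mid=5
a[mid]=8<9: swap a[2],a[5]; lo=3,mid=6 → 6 8 8 9 9 9 9 6 6 9 9 6
a[mid]=9=9: mid=7
a[mid]=6<9: swap a[3],a[7]; lo=4,mid=8 → 6 8 8 6 9 9 9 9 6 9 9 6
a[mid]=6<9: swap a[4],a[8]; lo=5,mid=9 → 6 8 8 6 6 9 9 9 9 9 9 6
a[mid]=9=9: mid=10
a[mid]=9=9: mid=11
a[mid]=6<9: swap a[5],a[11]; lo=6,mid=12 → 6 8 8 6 6 6 9 9 9 9 9 9
end: lo=6, hi=11; a = 6 8 8 6 6 6 9 9 9 9 9 9

6 8 8 6 6 6 9 9 9 9 9 9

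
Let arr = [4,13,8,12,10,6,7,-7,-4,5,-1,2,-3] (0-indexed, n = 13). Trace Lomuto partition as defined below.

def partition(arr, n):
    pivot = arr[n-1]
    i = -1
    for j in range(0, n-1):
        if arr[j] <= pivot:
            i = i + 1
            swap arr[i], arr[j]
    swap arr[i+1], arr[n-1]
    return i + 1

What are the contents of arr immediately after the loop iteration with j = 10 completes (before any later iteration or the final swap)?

pivot=-3, i=-1
j=0: 4>-3, skip
j=1: 13>-3, skip
j=2: 8>-3, skip
j=3: 12>-3, skip
j=4: 10>-3, skip
j=5: 6>-3, skip
j=6: 7>-3, skip
j=7: -7≤-3, i=0, swap(0,7) ⇒ [-7,13,8,12,10,6,7,4,-4,5,-1,2,-3]
j=8: -4≤-3, i=1, swap(1,8) ⇒ [-7,-4,8,12,10,6,7,4,13,5,-1,2,-3]
j=9: 5>-3, skip
j=10: -1>-3, skip
(after j=10) arr = [-7,-4,8,12,10,6,7,4,13,5,-1,2,-3]

[-7,-4,8,12,10,6,7,4,13,5,-1,2,-3]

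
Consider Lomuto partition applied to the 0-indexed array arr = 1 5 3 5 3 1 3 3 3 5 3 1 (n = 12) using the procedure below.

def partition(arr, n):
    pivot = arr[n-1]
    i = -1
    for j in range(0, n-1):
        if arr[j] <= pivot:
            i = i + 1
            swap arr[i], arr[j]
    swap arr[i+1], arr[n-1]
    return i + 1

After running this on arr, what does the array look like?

pivot = arr[11] = 1; i = -1
j=0: arr[0]=1 ≤ 1 → i=0, swap arr[0],arr[0] (no change) → 1 5 3 5 3 1 3 3 3 5 3 1
j=1: arr[1]=5 > 1 → no swap
j=2: arr[2]=3 > 1 → no swap
j=3: arr[3]=5 > 1 → no swap
j=4: arr[4]=3 > 1 → no swap
j=5: arr[5]=1 ≤ 1 → i=1, swap arr[1],arr[5] → 1 1 3 5 3 5 3 3 3 5 3 1
j=6: arr[6]=3 > 1 → no swap
j=7: arr[7]=3 > 1 → no swap
j=8: arr[8]=3 > 1 → no swap
j=9: arr[9]=5 > 1 → no swap
j=10: arr[10]=3 > 1 → no swap
final swap arr[2],arr[11] → 1 1 1 5 3 5 3 3 3 5 3 3; return 2

1 1 1 5 3 5 3 3 3 5 3 3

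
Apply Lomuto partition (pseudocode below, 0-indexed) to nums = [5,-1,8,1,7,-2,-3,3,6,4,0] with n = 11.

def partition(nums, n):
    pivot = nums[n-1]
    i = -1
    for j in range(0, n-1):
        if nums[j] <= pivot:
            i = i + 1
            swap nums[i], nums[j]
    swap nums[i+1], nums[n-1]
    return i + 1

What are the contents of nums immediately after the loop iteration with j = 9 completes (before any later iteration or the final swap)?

pivot = nums[10] = 0; i = -1
j=0: nums[0]=5 > 0 → no swap
j=1: nums[1]=-1 ≤ 0 → i=0, swap nums[0],nums[1] → [-1,5,8,1,7,-2,-3,3,6,4,0]
j=2: nums[2]=8 > 0 → no swap
j=3: nums[3]=1 > 0 → no swap
j=4: nums[4]=7 > 0 → no swap
j=5: nums[5]=-2 ≤ 0 → i=1, swap nums[1],nums[5] → [-1,-2,8,1,7,5,-3,3,6,4,0]
j=6: nums[6]=-3 ≤ 0 → i=2, swap nums[2],nums[6] → [-1,-2,-3,1,7,5,8,3,6,4,0]
j=7: nums[7]=3 > 0 → no swap
j=8: nums[8]=6 > 0 → no swap
j=9: nums[9]=4 > 0 → no swap
(after j=9) nums = [-1,-2,-3,1,7,5,8,3,6,4,0]

[-1,-2,-3,1,7,5,8,3,6,4,0]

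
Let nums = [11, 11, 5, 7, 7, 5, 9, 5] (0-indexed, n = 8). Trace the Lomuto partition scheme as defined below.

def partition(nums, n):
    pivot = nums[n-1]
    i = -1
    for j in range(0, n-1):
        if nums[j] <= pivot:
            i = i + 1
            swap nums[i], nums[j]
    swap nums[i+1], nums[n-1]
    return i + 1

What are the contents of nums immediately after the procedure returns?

pivot=5, i=-1
j=0: 11>5, skip
j=1: 11>5, skip
j=2: 5≤5, i=0, swap(0,2) ⇒ [5, 11, 11, 7, 7, 5, 9, 5]
j=3: 7>5, skip
j=4: 7>5, skip
j=5: 5≤5, i=1, swap(1,5) ⇒ [5, 5, 11, 7, 7, 11, 9, 5]
j=6: 9>5, skip
swap(2,7) ⇒ [5, 5, 5, 7, 7, 11, 9, 11]; return 2

[5, 5, 5, 7, 7, 11, 9, 11]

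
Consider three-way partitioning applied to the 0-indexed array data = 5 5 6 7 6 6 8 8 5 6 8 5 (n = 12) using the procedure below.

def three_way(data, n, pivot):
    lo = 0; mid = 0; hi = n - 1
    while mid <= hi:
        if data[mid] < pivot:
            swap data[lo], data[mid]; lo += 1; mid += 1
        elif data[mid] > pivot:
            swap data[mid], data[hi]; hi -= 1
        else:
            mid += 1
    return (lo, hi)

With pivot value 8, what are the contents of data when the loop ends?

5 5 6 7 6 6 5 6 5 8 8 8

lo=0 mid=0 hi=11
5<8: swap(0,0), lo=1 mid=1 ⇒ 5 5 6 7 6 6 8 8 5 6 8 5
5<8: swap(1,1), lo=2 mid=2 ⇒ 5 5 6 7 6 6 8 8 5 6 8 5
6<8: swap(2,2), lo=3 mid=3 ⇒ 5 5 6 7 6 6 8 8 5 6 8 5
7<8: swap(3,3), lo=4 mid=4 ⇒ 5 5 6 7 6 6 8 8 5 6 8 5
6<8: swap(4,4), lo=5 mid=5 ⇒ 5 5 6 7 6 6 8 8 5 6 8 5
6<8: swap(5,5), lo=6 mid=6 ⇒ 5 5 6 7 6 6 8 8 5 6 8 5
8=8: mid=7
8=8: mid=8
5<8: swap(6,8), lo=7 mid=9 ⇒ 5 5 6 7 6 6 5 8 8 6 8 5
6<8: swap(7,9), lo=8 mid=10 ⇒ 5 5 6 7 6 6 5 6 8 8 8 5
8=8: mid=11
5<8: swap(8,11), lo=9 mid=12 ⇒ 5 5 6 7 6 6 5 6 5 8 8 8
done. lo=9 hi=11; data=5 5 6 7 6 6 5 6 5 8 8 8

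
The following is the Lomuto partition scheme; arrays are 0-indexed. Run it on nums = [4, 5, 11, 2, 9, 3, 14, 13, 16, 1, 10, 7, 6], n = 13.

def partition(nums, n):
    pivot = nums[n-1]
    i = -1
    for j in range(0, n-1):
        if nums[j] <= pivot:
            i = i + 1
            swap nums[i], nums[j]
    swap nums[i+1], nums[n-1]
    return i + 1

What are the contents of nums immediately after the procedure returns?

[4, 5, 2, 3, 1, 6, 14, 13, 16, 9, 10, 7, 11]

pivot=6, i=-1
j=0: 4≤6, i=0, swap(0,0) ⇒ [4, 5, 11, 2, 9, 3, 14, 13, 16, 1, 10, 7, 6]
j=1: 5≤6, i=1, swap(1,1) ⇒ [4, 5, 11, 2, 9, 3, 14, 13, 16, 1, 10, 7, 6]
j=2: 11>6, skip
j=3: 2≤6, i=2, swap(2,3) ⇒ [4, 5, 2, 11, 9, 3, 14, 13, 16, 1, 10, 7, 6]
j=4: 9>6, skip
j=5: 3≤6, i=3, swap(3,5) ⇒ [4, 5, 2, 3, 9, 11, 14, 13, 16, 1, 10, 7, 6]
j=6: 14>6, skip
j=7: 13>6, skip
j=8: 16>6, skip
j=9: 1≤6, i=4, swap(4,9) ⇒ [4, 5, 2, 3, 1, 11, 14, 13, 16, 9, 10, 7, 6]
j=10: 10>6, skip
j=11: 7>6, skip
swap(5,12) ⇒ [4, 5, 2, 3, 1, 6, 14, 13, 16, 9, 10, 7, 11]; return 5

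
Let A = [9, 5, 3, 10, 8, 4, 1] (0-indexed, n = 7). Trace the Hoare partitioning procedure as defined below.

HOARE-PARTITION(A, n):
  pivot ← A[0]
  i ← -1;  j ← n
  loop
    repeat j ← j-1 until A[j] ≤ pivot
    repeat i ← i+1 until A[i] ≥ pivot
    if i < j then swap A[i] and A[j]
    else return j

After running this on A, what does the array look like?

[1, 5, 3, 4, 8, 10, 9]

pivot=9
j stops at 6 (1), i stops at 0 (9); swap ⇒ [1, 5, 3, 10, 8, 4, 9]
j stops at 5 (4), i stops at 3 (10); swap ⇒ [1, 5, 3, 4, 8, 10, 9]
j stops at 4, i stops at 5; i≥j ⇒ return 4. A=[1, 5, 3, 4, 8, 10, 9]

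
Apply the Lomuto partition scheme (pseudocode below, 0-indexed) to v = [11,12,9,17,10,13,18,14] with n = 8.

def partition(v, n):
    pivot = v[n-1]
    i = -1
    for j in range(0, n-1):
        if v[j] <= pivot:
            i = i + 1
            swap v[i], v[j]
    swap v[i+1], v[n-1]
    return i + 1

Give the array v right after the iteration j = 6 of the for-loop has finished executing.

[11,12,9,10,13,17,18,14]

pivot = v[7] = 14; i = -1
j=0: v[0]=11 ≤ 14 → i=0, swap v[0],v[0] (no change) → [11,12,9,17,10,13,18,14]
j=1: v[1]=12 ≤ 14 → i=1, swap v[1],v[1] (no change) → [11,12,9,17,10,13,18,14]
j=2: v[2]=9 ≤ 14 → i=2, swap v[2],v[2] (no change) → [11,12,9,17,10,13,18,14]
j=3: v[3]=17 > 14 → no swap
j=4: v[4]=10 ≤ 14 → i=3, swap v[3],v[4] → [11,12,9,10,17,13,18,14]
j=5: v[5]=13 ≤ 14 → i=4, swap v[4],v[5] → [11,12,9,10,13,17,18,14]
j=6: v[6]=18 > 14 → no swap
(after j=6) v = [11,12,9,10,13,17,18,14]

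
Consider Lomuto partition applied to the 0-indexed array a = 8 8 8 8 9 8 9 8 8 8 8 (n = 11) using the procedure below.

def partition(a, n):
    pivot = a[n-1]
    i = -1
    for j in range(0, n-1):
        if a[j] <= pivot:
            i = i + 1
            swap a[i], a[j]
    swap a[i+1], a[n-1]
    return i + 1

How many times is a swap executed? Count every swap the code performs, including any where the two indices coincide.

pivot=8, i=-1
j=0: 8≤8, i=0, swap(0,0) ⇒ 8 8 8 8 9 8 9 8 8 8 8
j=1: 8≤8, i=1, swap(1,1) ⇒ 8 8 8 8 9 8 9 8 8 8 8
j=2: 8≤8, i=2, swap(2,2) ⇒ 8 8 8 8 9 8 9 8 8 8 8
j=3: 8≤8, i=3, swap(3,3) ⇒ 8 8 8 8 9 8 9 8 8 8 8
j=4: 9>8, skip
j=5: 8≤8, i=4, swap(4,5) ⇒ 8 8 8 8 8 9 9 8 8 8 8
j=6: 9>8, skip
j=7: 8≤8, i=5, swap(5,7) ⇒ 8 8 8 8 8 8 9 9 8 8 8
j=8: 8≤8, i=6, swap(6,8) ⇒ 8 8 8 8 8 8 8 9 9 8 8
j=9: 8≤8, i=7, swap(7,9) ⇒ 8 8 8 8 8 8 8 8 9 9 8
swap(8,10) ⇒ 8 8 8 8 8 8 8 8 8 9 9; return 8

9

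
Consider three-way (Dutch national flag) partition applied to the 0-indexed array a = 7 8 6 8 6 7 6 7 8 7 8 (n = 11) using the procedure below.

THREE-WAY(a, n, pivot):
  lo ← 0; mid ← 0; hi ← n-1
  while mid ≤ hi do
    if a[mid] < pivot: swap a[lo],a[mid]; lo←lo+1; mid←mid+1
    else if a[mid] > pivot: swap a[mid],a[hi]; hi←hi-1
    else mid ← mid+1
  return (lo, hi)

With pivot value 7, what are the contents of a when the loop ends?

lo=0 mid=0 hi=10
7=7: mid=1
8>7: swap(1,10), hi=9 ⇒ 7 8 6 8 6 7 6 7 8 7 8
8>7: swap(1,9), hi=8 ⇒ 7 7 6 8 6 7 6 7 8 8 8
7=7: mid=2
6<7: swap(0,2), lo=1 mid=3 ⇒ 6 7 7 8 6 7 6 7 8 8 8
8>7: swap(3,8), hi=7 ⇒ 6 7 7 8 6 7 6 7 8 8 8
8>7: swap(3,7), hi=6 ⇒ 6 7 7 7 6 7 6 8 8 8 8
7=7: mid=4
6<7: swap(1,4), lo=2 mid=5 ⇒ 6 6 7 7 7 7 6 8 8 8 8
7=7: mid=6
6<7: swap(2,6), lo=3 mid=7 ⇒ 6 6 6 7 7 7 7 8 8 8 8
done. lo=3 hi=6; a=6 6 6 7 7 7 7 8 8 8 8

6 6 6 7 7 7 7 8 8 8 8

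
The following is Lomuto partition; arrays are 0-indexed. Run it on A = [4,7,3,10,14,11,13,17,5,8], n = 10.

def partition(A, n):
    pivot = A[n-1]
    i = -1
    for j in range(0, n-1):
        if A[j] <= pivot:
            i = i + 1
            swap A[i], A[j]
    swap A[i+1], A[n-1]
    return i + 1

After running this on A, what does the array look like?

[4,7,3,5,8,11,13,17,10,14]

pivot = A[9] = 8; i = -1
j=0: A[0]=4 ≤ 8 → i=0, swap A[0],A[0] (no change) → [4,7,3,10,14,11,13,17,5,8]
j=1: A[1]=7 ≤ 8 → i=1, swap A[1],A[1] (no change) → [4,7,3,10,14,11,13,17,5,8]
j=2: A[2]=3 ≤ 8 → i=2, swap A[2],A[2] (no change) → [4,7,3,10,14,11,13,17,5,8]
j=3: A[3]=10 > 8 → no swap
j=4: A[4]=14 > 8 → no swap
j=5: A[5]=11 > 8 → no swap
j=6: A[6]=13 > 8 → no swap
j=7: A[7]=17 > 8 → no swap
j=8: A[8]=5 ≤ 8 → i=3, swap A[3],A[8] → [4,7,3,5,14,11,13,17,10,8]
final swap A[4],A[9] → [4,7,3,5,8,11,13,17,10,14]; return 4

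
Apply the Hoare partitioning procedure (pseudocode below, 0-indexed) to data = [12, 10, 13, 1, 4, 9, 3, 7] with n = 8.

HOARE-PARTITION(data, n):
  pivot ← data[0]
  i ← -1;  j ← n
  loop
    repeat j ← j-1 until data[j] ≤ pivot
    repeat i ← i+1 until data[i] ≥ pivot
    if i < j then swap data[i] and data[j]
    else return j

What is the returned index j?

pivot = data[0] = 12; i = -1, j = 8
j→7 (data[7]=7≤12), i→0 (data[0]=12≥12); i<j, swap → [7, 10, 13, 1, 4, 9, 3, 12]
j→6 (data[6]=3≤12), i→2 (data[2]=13≥12); i<j, swap → [7, 10, 3, 1, 4, 9, 13, 12]
j→5, i→6; i≥j, return j=5. data = [7, 10, 3, 1, 4, 9, 13, 12]

5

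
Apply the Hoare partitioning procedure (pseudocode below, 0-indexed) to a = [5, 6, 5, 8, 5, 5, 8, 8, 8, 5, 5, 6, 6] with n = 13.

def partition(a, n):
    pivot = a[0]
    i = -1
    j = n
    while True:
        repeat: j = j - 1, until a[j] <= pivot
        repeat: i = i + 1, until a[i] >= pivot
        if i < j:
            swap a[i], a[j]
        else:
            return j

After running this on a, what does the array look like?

pivot=5
j stops at 10 (5), i stops at 0 (5); swap ⇒ [5, 6, 5, 8, 5, 5, 8, 8, 8, 5, 5, 6, 6]
j stops at 9 (5), i stops at 1 (6); swap ⇒ [5, 5, 5, 8, 5, 5, 8, 8, 8, 6, 5, 6, 6]
j stops at 5 (5), i stops at 2 (5); swap ⇒ [5, 5, 5, 8, 5, 5, 8, 8, 8, 6, 5, 6, 6]
j stops at 4 (5), i stops at 3 (8); swap ⇒ [5, 5, 5, 5, 8, 5, 8, 8, 8, 6, 5, 6, 6]
j stops at 3, i stops at 4; i≥j ⇒ return 3. a=[5, 5, 5, 5, 8, 5, 8, 8, 8, 6, 5, 6, 6]

[5, 5, 5, 5, 8, 5, 8, 8, 8, 6, 5, 6, 6]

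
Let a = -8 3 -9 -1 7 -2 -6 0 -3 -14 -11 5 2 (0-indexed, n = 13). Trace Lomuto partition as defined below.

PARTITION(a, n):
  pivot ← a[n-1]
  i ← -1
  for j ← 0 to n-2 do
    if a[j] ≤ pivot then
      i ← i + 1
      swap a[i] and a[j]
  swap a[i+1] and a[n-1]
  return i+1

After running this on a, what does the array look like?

pivot = a[12] = 2; i = -1
j=0: a[0]=-8 ≤ 2 → i=0, swap a[0],a[0] (no change) → -8 3 -9 -1 7 -2 -6 0 -3 -14 -11 5 2
j=1: a[1]=3 > 2 → no swap
j=2: a[2]=-9 ≤ 2 → i=1, swap a[1],a[2] → -8 -9 3 -1 7 -2 -6 0 -3 -14 -11 5 2
j=3: a[3]=-1 ≤ 2 → i=2, swap a[2],a[3] → -8 -9 -1 3 7 -2 -6 0 -3 -14 -11 5 2
j=4: a[4]=7 > 2 → no swap
j=5: a[5]=-2 ≤ 2 → i=3, swap a[3],a[5] → -8 -9 -1 -2 7 3 -6 0 -3 -14 -11 5 2
j=6: a[6]=-6 ≤ 2 → i=4, swap a[4],a[6] → -8 -9 -1 -2 -6 3 7 0 -3 -14 -11 5 2
j=7: a[7]=0 ≤ 2 → i=5, swap a[5],a[7] → -8 -9 -1 -2 -6 0 7 3 -3 -14 -11 5 2
j=8: a[8]=-3 ≤ 2 → i=6, swap a[6],a[8] → -8 -9 -1 -2 -6 0 -3 3 7 -14 -11 5 2
j=9: a[9]=-14 ≤ 2 → i=7, swap a[7],a[9] → -8 -9 -1 -2 -6 0 -3 -14 7 3 -11 5 2
j=10: a[10]=-11 ≤ 2 → i=8, swap a[8],a[10] → -8 -9 -1 -2 -6 0 -3 -14 -11 3 7 5 2
j=11: a[11]=5 > 2 → no swap
final swap a[9],a[12] → -8 -9 -1 -2 -6 0 -3 -14 -11 2 7 5 3; return 9

-8 -9 -1 -2 -6 0 -3 -14 -11 2 7 5 3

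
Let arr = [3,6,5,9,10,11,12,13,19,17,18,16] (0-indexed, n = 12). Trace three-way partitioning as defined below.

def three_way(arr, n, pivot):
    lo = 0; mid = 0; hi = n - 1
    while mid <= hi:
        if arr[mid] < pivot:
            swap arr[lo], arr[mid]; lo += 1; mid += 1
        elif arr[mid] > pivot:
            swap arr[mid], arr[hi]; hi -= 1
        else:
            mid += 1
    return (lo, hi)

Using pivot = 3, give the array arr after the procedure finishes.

[3,5,9,10,11,12,13,19,17,18,16,6]

lo=0 mid=0 hi=11
3=3: mid=1
6>3: swap(1,11), hi=10 ⇒ [3,16,5,9,10,11,12,13,19,17,18,6]
16>3: swap(1,10), hi=9 ⇒ [3,18,5,9,10,11,12,13,19,17,16,6]
18>3: swap(1,9), hi=8 ⇒ [3,17,5,9,10,11,12,13,19,18,16,6]
17>3: swap(1,8), hi=7 ⇒ [3,19,5,9,10,11,12,13,17,18,16,6]
19>3: swap(1,7), hi=6 ⇒ [3,13,5,9,10,11,12,19,17,18,16,6]
13>3: swap(1,6), hi=5 ⇒ [3,12,5,9,10,11,13,19,17,18,16,6]
12>3: swap(1,5), hi=4 ⇒ [3,11,5,9,10,12,13,19,17,18,16,6]
11>3: swap(1,4), hi=3 ⇒ [3,10,5,9,11,12,13,19,17,18,16,6]
10>3: swap(1,3), hi=2 ⇒ [3,9,5,10,11,12,13,19,17,18,16,6]
9>3: swap(1,2), hi=1 ⇒ [3,5,9,10,11,12,13,19,17,18,16,6]
5>3: swap(1,1), hi=0 ⇒ [3,5,9,10,11,12,13,19,17,18,16,6]
done. lo=0 hi=0; arr=[3,5,9,10,11,12,13,19,17,18,16,6]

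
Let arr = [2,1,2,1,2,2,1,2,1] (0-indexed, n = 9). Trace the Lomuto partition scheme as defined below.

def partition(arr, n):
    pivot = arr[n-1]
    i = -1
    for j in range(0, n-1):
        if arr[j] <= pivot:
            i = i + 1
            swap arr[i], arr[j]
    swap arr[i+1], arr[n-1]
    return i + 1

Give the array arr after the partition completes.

[1,1,1,1,2,2,2,2,2]

pivot=1, i=-1
j=0: 2>1, skip
j=1: 1≤1, i=0, swap(0,1) ⇒ [1,2,2,1,2,2,1,2,1]
j=2: 2>1, skip
j=3: 1≤1, i=1, swap(1,3) ⇒ [1,1,2,2,2,2,1,2,1]
j=4: 2>1, skip
j=5: 2>1, skip
j=6: 1≤1, i=2, swap(2,6) ⇒ [1,1,1,2,2,2,2,2,1]
j=7: 2>1, skip
swap(3,8) ⇒ [1,1,1,1,2,2,2,2,2]; return 3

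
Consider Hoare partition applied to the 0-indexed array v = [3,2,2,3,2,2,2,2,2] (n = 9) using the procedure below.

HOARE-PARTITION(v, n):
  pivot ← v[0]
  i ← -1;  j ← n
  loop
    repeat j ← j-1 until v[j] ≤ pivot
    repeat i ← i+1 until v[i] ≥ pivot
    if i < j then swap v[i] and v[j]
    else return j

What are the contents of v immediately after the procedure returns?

[2,2,2,2,2,2,2,3,3]

pivot=3
j stops at 8 (2), i stops at 0 (3); swap ⇒ [2,2,2,3,2,2,2,2,3]
j stops at 7 (2), i stops at 3 (3); swap ⇒ [2,2,2,2,2,2,2,3,3]
j stops at 6, i stops at 7; i≥j ⇒ return 6. v=[2,2,2,2,2,2,2,3,3]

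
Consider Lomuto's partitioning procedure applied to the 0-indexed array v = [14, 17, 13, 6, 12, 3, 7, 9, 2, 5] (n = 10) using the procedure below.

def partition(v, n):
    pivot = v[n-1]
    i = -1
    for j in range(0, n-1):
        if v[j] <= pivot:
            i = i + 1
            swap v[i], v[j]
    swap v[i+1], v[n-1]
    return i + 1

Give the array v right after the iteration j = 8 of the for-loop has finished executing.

pivot = v[9] = 5; i = -1
j=0: v[0]=14 > 5 → no swap
j=1: v[1]=17 > 5 → no swap
j=2: v[2]=13 > 5 → no swap
j=3: v[3]=6 > 5 → no swap
j=4: v[4]=12 > 5 → no swap
j=5: v[5]=3 ≤ 5 → i=0, swap v[0],v[5] → [3, 17, 13, 6, 12, 14, 7, 9, 2, 5]
j=6: v[6]=7 > 5 → no swap
j=7: v[7]=9 > 5 → no swap
j=8: v[8]=2 ≤ 5 → i=1, swap v[1],v[8] → [3, 2, 13, 6, 12, 14, 7, 9, 17, 5]
(after j=8) v = [3, 2, 13, 6, 12, 14, 7, 9, 17, 5]

[3, 2, 13, 6, 12, 14, 7, 9, 17, 5]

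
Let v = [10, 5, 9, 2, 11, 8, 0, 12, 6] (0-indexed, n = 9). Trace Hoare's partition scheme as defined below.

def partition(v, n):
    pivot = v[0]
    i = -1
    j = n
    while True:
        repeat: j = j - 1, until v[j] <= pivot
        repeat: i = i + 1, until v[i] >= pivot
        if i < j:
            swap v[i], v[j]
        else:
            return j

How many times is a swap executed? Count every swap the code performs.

2

pivot = v[0] = 10; i = -1, j = 9
j→8 (v[8]=6≤10), i→0 (v[0]=10≥10); i<j, swap → [6, 5, 9, 2, 11, 8, 0, 12, 10]
j→6 (v[6]=0≤10), i→4 (v[4]=11≥10); i<j, swap → [6, 5, 9, 2, 0, 8, 11, 12, 10]
j→5, i→6; i≥j, return j=5. v = [6, 5, 9, 2, 0, 8, 11, 12, 10]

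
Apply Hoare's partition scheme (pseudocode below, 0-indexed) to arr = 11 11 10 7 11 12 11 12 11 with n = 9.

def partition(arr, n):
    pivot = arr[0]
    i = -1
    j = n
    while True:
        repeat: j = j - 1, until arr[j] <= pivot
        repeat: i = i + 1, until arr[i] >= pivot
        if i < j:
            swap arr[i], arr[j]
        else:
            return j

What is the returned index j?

pivot = arr[0] = 11; i = -1, j = 9
j→8 (arr[8]=11≤11), i→0 (arr[0]=11≥11); i<j, swap → 11 11 10 7 11 12 11 12 11
j→6 (arr[6]=11≤11), i→1 (arr[1]=11≥11); i<j, swap → 11 11 10 7 11 12 11 12 11
j→4, i→4; i≥j, return j=4. arr = 11 11 10 7 11 12 11 12 11

4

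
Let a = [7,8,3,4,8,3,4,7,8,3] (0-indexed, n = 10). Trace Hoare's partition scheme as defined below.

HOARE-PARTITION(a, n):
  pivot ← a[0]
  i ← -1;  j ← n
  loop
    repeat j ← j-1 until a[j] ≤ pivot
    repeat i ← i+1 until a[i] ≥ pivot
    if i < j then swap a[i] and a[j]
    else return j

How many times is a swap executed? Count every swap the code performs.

3

pivot = a[0] = 7; i = -1, j = 10
j→9 (a[9]=3≤7), i→0 (a[0]=7≥7); i<j, swap → [3,8,3,4,8,3,4,7,8,7]
j→7 (a[7]=7≤7), i→1 (a[1]=8≥7); i<j, swap → [3,7,3,4,8,3,4,8,8,7]
j→6 (a[6]=4≤7), i→4 (a[4]=8≥7); i<j, swap → [3,7,3,4,4,3,8,8,8,7]
j→5, i→6; i≥j, return j=5. a = [3,7,3,4,4,3,8,8,8,7]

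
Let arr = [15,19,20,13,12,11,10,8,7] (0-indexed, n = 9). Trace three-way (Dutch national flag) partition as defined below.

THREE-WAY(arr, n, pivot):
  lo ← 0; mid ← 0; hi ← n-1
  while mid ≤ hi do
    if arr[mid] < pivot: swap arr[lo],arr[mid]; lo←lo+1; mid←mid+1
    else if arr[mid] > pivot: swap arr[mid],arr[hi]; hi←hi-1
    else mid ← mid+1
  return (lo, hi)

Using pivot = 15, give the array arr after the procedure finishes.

[7,8,13,12,11,10,15,20,19]

pivot = 15; lo=0, mid=0, hi=8
arr[mid]=15=15: mid=1
arr[mid]=19>15: swap arr[1],arr[8]; hi=7 → [15,7,20,13,12,11,10,8,19]
arr[mid]=7<15: swap arr[0],arr[1]; lo=1,mid=2 → [7,15,20,13,12,11,10,8,19]
arr[mid]=20>15: swap arr[2],arr[7]; hi=6 → [7,15,8,13,12,11,10,20,19]
arr[mid]=8<15: swap arr[1],arr[2]; lo=2,mid=3 → [7,8,15,13,12,11,10,20,19]
arr[mid]=13<15: swap arr[2],arr[3]; lo=3,mid=4 → [7,8,13,15,12,11,10,20,19]
arr[mid]=12<15: swap arr[3],arr[4]; lo=4,mid=5 → [7,8,13,12,15,11,10,20,19]
arr[mid]=11<15: swap arr[4],arr[5]; lo=5,mid=6 → [7,8,13,12,11,15,10,20,19]
arr[mid]=10<15: swap arr[5],arr[6]; lo=6,mid=7 → [7,8,13,12,11,10,15,20,19]
end: lo=6, hi=6; arr = [7,8,13,12,11,10,15,20,19]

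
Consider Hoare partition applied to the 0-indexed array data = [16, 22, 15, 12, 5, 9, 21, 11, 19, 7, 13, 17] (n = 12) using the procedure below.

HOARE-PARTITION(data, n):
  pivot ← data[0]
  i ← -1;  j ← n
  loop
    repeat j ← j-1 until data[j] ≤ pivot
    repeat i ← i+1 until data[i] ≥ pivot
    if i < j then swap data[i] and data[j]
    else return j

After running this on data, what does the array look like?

[13, 7, 15, 12, 5, 9, 11, 21, 19, 22, 16, 17]

pivot = data[0] = 16; i = -1, j = 12
j→10 (data[10]=13≤16), i→0 (data[0]=16≥16); i<j, swap → [13, 22, 15, 12, 5, 9, 21, 11, 19, 7, 16, 17]
j→9 (data[9]=7≤16), i→1 (data[1]=22≥16); i<j, swap → [13, 7, 15, 12, 5, 9, 21, 11, 19, 22, 16, 17]
j→7 (data[7]=11≤16), i→6 (data[6]=21≥16); i<j, swap → [13, 7, 15, 12, 5, 9, 11, 21, 19, 22, 16, 17]
j→6, i→7; i≥j, return j=6. data = [13, 7, 15, 12, 5, 9, 11, 21, 19, 22, 16, 17]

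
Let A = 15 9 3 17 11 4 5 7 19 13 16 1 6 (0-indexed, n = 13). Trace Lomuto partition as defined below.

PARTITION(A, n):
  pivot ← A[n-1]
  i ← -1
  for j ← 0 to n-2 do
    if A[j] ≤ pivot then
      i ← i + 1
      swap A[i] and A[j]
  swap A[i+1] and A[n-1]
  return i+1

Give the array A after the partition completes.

pivot=6, i=-1
j=0: 15>6, skip
j=1: 9>6, skip
j=2: 3≤6, i=0, swap(0,2) ⇒ 3 9 15 17 11 4 5 7 19 13 16 1 6
j=3: 17>6, skip
j=4: 11>6, skip
j=5: 4≤6, i=1, swap(1,5) ⇒ 3 4 15 17 11 9 5 7 19 13 16 1 6
j=6: 5≤6, i=2, swap(2,6) ⇒ 3 4 5 17 11 9 15 7 19 13 16 1 6
j=7: 7>6, skip
j=8: 19>6, skip
j=9: 13>6, skip
j=10: 16>6, skip
j=11: 1≤6, i=3, swap(3,11) ⇒ 3 4 5 1 11 9 15 7 19 13 16 17 6
swap(4,12) ⇒ 3 4 5 1 6 9 15 7 19 13 16 17 11; return 4

3 4 5 1 6 9 15 7 19 13 16 17 11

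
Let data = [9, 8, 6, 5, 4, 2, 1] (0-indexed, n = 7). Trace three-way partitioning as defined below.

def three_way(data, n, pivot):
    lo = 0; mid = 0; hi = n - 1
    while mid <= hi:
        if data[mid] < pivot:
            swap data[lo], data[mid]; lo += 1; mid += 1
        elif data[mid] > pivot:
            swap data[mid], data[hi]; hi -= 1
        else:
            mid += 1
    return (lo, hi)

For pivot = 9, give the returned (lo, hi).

lo=0 mid=0 hi=6
9=9: mid=1
8<9: swap(0,1), lo=1 mid=2 ⇒ [8, 9, 6, 5, 4, 2, 1]
6<9: swap(1,2), lo=2 mid=3 ⇒ [8, 6, 9, 5, 4, 2, 1]
5<9: swap(2,3), lo=3 mid=4 ⇒ [8, 6, 5, 9, 4, 2, 1]
4<9: swap(3,4), lo=4 mid=5 ⇒ [8, 6, 5, 4, 9, 2, 1]
2<9: swap(4,5), lo=5 mid=6 ⇒ [8, 6, 5, 4, 2, 9, 1]
1<9: swap(5,6), lo=6 mid=7 ⇒ [8, 6, 5, 4, 2, 1, 9]
done. lo=6 hi=6; data=[8, 6, 5, 4, 2, 1, 9]

(6, 6)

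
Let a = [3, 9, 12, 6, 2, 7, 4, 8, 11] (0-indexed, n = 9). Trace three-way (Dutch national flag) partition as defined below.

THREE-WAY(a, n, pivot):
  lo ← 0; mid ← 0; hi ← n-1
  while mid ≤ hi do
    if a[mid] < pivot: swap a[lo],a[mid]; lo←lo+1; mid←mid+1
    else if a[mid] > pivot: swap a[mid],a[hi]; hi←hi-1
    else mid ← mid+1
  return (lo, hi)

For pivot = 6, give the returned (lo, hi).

(3, 3)

pivot = 6; lo=0, mid=0, hi=8
a[mid]=3<6: swap a[0],a[0]; lo=1,mid=1 → [3, 9, 12, 6, 2, 7, 4, 8, 11]
a[mid]=9>6: swap a[1],a[8]; hi=7 → [3, 11, 12, 6, 2, 7, 4, 8, 9]
a[mid]=11>6: swap a[1],a[7]; hi=6 → [3, 8, 12, 6, 2, 7, 4, 11, 9]
a[mid]=8>6: swap a[1],a[6]; hi=5 → [3, 4, 12, 6, 2, 7, 8, 11, 9]
a[mid]=4<6: swap a[1],a[1]; lo=2,mid=2 → [3, 4, 12, 6, 2, 7, 8, 11, 9]
a[mid]=12>6: swap a[2],a[5]; hi=4 → [3, 4, 7, 6, 2, 12, 8, 11, 9]
a[mid]=7>6: swap a[2],a[4]; hi=3 → [3, 4, 2, 6, 7, 12, 8, 11, 9]
a[mid]=2<6: swap a[2],a[2]; lo=3,mid=3 → [3, 4, 2, 6, 7, 12, 8, 11, 9]
a[mid]=6=6: mid=4
end: lo=3, hi=3; a = [3, 4, 2, 6, 7, 12, 8, 11, 9]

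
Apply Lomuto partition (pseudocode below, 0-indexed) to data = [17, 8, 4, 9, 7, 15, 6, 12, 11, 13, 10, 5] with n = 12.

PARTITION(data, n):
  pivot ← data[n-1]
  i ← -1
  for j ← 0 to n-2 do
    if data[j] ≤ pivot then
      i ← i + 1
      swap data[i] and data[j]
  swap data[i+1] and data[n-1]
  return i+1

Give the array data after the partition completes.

pivot=5, i=-1
j=0: 17>5, skip
j=1: 8>5, skip
j=2: 4≤5, i=0, swap(0,2) ⇒ [4, 8, 17, 9, 7, 15, 6, 12, 11, 13, 10, 5]
j=3: 9>5, skip
j=4: 7>5, skip
j=5: 15>5, skip
j=6: 6>5, skip
j=7: 12>5, skip
j=8: 11>5, skip
j=9: 13>5, skip
j=10: 10>5, skip
swap(1,11) ⇒ [4, 5, 17, 9, 7, 15, 6, 12, 11, 13, 10, 8]; return 1

[4, 5, 17, 9, 7, 15, 6, 12, 11, 13, 10, 8]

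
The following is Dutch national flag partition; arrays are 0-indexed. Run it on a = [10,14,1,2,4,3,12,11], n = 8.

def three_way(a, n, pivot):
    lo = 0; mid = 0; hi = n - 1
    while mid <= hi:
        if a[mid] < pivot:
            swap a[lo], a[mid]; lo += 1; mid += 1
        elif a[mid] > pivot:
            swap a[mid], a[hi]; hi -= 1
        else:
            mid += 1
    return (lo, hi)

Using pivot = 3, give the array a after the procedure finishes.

pivot = 3; lo=0, mid=0, hi=7
a[mid]=10>3: swap a[0],a[7]; hi=6 → [11,14,1,2,4,3,12,10]
a[mid]=11>3: swap a[0],a[6]; hi=5 → [12,14,1,2,4,3,11,10]
a[mid]=12>3: swap a[0],a[5]; hi=4 → [3,14,1,2,4,12,11,10]
a[mid]=3=3: mid=1
a[mid]=14>3: swap a[1],a[4]; hi=3 → [3,4,1,2,14,12,11,10]
a[mid]=4>3: swap a[1],a[3]; hi=2 → [3,2,1,4,14,12,11,10]
a[mid]=2<3: swap a[0],a[1]; lo=1,mid=2 → [2,3,1,4,14,12,11,10]
a[mid]=1<3: swap a[1],a[2]; lo=2,mid=3 → [2,1,3,4,14,12,11,10]
end: lo=2, hi=2; a = [2,1,3,4,14,12,11,10]

[2,1,3,4,14,12,11,10]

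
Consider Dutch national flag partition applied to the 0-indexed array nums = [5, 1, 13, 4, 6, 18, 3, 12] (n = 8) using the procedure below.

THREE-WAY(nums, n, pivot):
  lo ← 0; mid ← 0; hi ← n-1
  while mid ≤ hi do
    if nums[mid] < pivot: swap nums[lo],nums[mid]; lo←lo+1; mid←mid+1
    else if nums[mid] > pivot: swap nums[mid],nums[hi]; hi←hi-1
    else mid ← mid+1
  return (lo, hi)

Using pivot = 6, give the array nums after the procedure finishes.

[5, 1, 3, 4, 6, 18, 12, 13]

pivot = 6; lo=0, mid=0, hi=7
nums[mid]=5<6: swap nums[0],nums[0]; lo=1,mid=1 → [5, 1, 13, 4, 6, 18, 3, 12]
nums[mid]=1<6: swap nums[1],nums[1]; lo=2,mid=2 → [5, 1, 13, 4, 6, 18, 3, 12]
nums[mid]=13>6: swap nums[2],nums[7]; hi=6 → [5, 1, 12, 4, 6, 18, 3, 13]
nums[mid]=12>6: swap nums[2],nums[6]; hi=5 → [5, 1, 3, 4, 6, 18, 12, 13]
nums[mid]=3<6: swap nums[2],nums[2]; lo=3,mid=3 → [5, 1, 3, 4, 6, 18, 12, 13]
nums[mid]=4<6: swap nums[3],nums[3]; lo=4,mid=4 → [5, 1, 3, 4, 6, 18, 12, 13]
nums[mid]=6=6: mid=5
nums[mid]=18>6: swap nums[5],nums[5]; hi=4 → [5, 1, 3, 4, 6, 18, 12, 13]
end: lo=4, hi=4; nums = [5, 1, 3, 4, 6, 18, 12, 13]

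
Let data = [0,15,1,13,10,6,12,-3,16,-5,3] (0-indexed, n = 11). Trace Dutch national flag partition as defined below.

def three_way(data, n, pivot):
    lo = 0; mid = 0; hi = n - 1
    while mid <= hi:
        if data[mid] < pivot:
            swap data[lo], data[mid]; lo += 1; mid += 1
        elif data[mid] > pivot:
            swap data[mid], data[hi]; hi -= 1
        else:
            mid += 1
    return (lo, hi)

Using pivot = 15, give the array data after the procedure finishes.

pivot = 15; lo=0, mid=0, hi=10
data[mid]=0<15: swap data[0],data[0]; lo=1,mid=1 → [0,15,1,13,10,6,12,-3,16,-5,3]
data[mid]=15=15: mid=2
data[mid]=1<15: swap data[1],data[2]; lo=2,mid=3 → [0,1,15,13,10,6,12,-3,16,-5,3]
data[mid]=13<15: swap data[2],data[3]; lo=3,mid=4 → [0,1,13,15,10,6,12,-3,16,-5,3]
data[mid]=10<15: swap data[3],data[4]; lo=4,mid=5 → [0,1,13,10,15,6,12,-3,16,-5,3]
data[mid]=6<15: swap data[4],data[5]; lo=5,mid=6 → [0,1,13,10,6,15,12,-3,16,-5,3]
data[mid]=12<15: swap data[5],data[6]; lo=6,mid=7 → [0,1,13,10,6,12,15,-3,16,-5,3]
data[mid]=-3<15: swap data[6],data[7]; lo=7,mid=8 → [0,1,13,10,6,12,-3,15,16,-5,3]
data[mid]=16>15: swap data[8],data[10]; hi=9 → [0,1,13,10,6,12,-3,15,3,-5,16]
data[mid]=3<15: swap data[7],data[8]; lo=8,mid=9 → [0,1,13,10,6,12,-3,3,15,-5,16]
data[mid]=-5<15: swap data[8],data[9]; lo=9,mid=10 → [0,1,13,10,6,12,-3,3,-5,15,16]
end: lo=9, hi=9; data = [0,1,13,10,6,12,-3,3,-5,15,16]

[0,1,13,10,6,12,-3,3,-5,15,16]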